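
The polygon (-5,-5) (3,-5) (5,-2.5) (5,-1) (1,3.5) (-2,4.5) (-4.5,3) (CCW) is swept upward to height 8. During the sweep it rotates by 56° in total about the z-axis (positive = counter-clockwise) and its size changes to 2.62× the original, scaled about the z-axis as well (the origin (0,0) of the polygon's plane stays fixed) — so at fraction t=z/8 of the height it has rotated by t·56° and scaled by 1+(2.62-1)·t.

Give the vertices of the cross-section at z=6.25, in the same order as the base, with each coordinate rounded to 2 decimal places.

Cross-section at z=6.25: (-0.35,-16.02) (12.74,-3.48) (12.10,3.74) (9.75,6.20) (-3.85,7.29) (-10.32,4.23) (-12.06,-2.14)

t = z/height = 6.25/8 = 0.78125
s = 1 + (scale-1)·z/height = 1 + (2.62-1)·6.25/8 = 2.265625
θ = twist·z/height = 56°·6.25/8 = 43.7500° = 0.763582 rad
cos θ = 0.722364, sin θ = 0.691513 (intermediates below are computed at full precision and shown rounded to 5 d.p.)
v1: (-5,-5) → rotate → (-0.15425,-7.06939) → ×s → (-0.34948,-16.01658) → (-0.35,-16.02)
v2: (3,-5) → rotate → (5.62466,-1.53728) → ×s → (12.74336,-3.48290) → (12.74,-3.48)
v3: (5,-2.5) → rotate → (5.34060,1.65166) → ×s → (12.09980,3.74203) → (12.10,3.74)
v4: (5,-1) → rotate → (4.30333,2.73520) → ×s → (9.74974,6.19694) → (9.75,6.20)
v5: (1,3.5) → rotate → (-1.69793,3.21979) → ×s → (-3.84688,7.29483) → (-3.85,7.29)
v6: (-2,4.5) → rotate → (-4.55654,1.86761) → ×s → (-10.32340,4.23131) → (-10.32,4.23)
v7: (-4.5,3) → rotate → (-5.32518,-0.94472) → ×s → (-12.06485,-2.14037) → (-12.06,-2.14)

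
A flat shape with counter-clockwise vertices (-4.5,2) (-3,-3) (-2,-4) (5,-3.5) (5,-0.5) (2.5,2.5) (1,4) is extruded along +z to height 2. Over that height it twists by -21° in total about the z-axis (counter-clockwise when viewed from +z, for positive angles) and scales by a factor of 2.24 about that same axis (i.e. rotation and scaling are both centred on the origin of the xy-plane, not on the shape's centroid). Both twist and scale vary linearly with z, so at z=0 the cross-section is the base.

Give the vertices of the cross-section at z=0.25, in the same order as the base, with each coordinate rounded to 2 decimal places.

Cross-section at z=0.25: (-5.09,2.55) (-3.62,-3.30) (-2.52,-4.51) (5.58,-4.30) (5.74,-0.84) (3.02,2.75) (1.37,4.56)

t = z/height = 0.25/2 = 0.125
s = 1 + (scale-1)·z/height = 1 + (2.24-1)·0.25/2 = 1.155000
θ = twist·z/height = -21°·0.25/2 = -2.6250° = -0.045815 rad
cos θ = 0.998951, sin θ = -0.045799 (intermediates below are computed at full precision and shown rounded to 5 d.p.)
v1: (-4.5,2) → rotate → (-4.40368,2.20400) → ×s → (-5.08625,2.54562) → (-5.09,2.55)
v2: (-3,-3) → rotate → (-3.13425,-2.85946) → ×s → (-3.62006,-3.30267) → (-3.62,-3.30)
v3: (-2,-4) → rotate → (-2.18110,-3.90420) → ×s → (-2.51917,-4.50936) → (-2.52,-4.51)
v4: (5,-3.5) → rotate → (4.83446,-3.72532) → ×s → (5.58380,-4.30275) → (5.58,-4.30)
v5: (5,-0.5) → rotate → (4.97185,-0.72847) → ×s → (5.74249,-0.84138) → (5.74,-0.84)
v6: (2.5,2.5) → rotate → (2.61187,2.38288) → ×s → (3.01671,2.75223) → (3.02,2.75)
v7: (1,4) → rotate → (1.18215,3.95000) → ×s → (1.36538,4.56225) → (1.37,4.56)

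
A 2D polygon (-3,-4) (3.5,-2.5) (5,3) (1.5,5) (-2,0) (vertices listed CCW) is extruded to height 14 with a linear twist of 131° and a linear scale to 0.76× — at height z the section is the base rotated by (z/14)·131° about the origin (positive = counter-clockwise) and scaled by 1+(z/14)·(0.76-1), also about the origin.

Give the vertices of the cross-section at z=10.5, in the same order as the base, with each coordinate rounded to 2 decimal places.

Cross-section at z=10.5: (3.60,-1.96) (1.62,3.13) (-3.02,3.70) (-4.23,0.63) (0.24,-1.62)

t = z/height = 10.5/14 = 0.75
s = 1 + (scale-1)·z/height = 1 + (0.76-1)·10.5/14 = 0.820000
θ = twist·z/height = 131°·10.5/14 = 98.2500° = 1.714786 rad
cos θ = -0.143493, sin θ = 0.989651 (intermediates below are computed at full precision and shown rounded to 5 d.p.)
v1: (-3,-4) → rotate → (4.38908,-2.39498) → ×s → (3.59905,-1.96389) → (3.60,-1.96)
v2: (3.5,-2.5) → rotate → (1.97190,3.82251) → ×s → (1.61696,3.13446) → (1.62,3.13)
v3: (5,3) → rotate → (-3.68642,4.51778) → ×s → (-3.02286,3.70458) → (-3.02,3.70)
v4: (1.5,5) → rotate → (-5.16350,0.76701) → ×s → (-4.23407,0.62895) → (-4.23,0.63)
v5: (-2,0) → rotate → (0.28699,-1.97930) → ×s → (0.23533,-1.62303) → (0.24,-1.62)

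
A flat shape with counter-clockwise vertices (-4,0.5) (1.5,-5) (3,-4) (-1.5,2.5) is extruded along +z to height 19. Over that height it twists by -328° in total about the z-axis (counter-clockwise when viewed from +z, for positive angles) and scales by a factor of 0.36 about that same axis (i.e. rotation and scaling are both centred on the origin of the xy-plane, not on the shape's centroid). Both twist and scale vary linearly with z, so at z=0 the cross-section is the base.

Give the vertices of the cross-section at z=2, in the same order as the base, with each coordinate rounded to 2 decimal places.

Cross-section at z=2: (-2.81,2.50) (-1.49,-4.63) (0.19,-4.66) (0.17,2.71)

t = z/height = 2/19 = 0.105263
s = 1 + (scale-1)·z/height = 1 + (0.36-1)·2/19 = 0.932632
θ = twist·z/height = -328°·2/19 = -34.5263° = -0.602598 rad
cos θ = 0.823866, sin θ = -0.566785 (intermediates below are computed at full precision and shown rounded to 5 d.p.)
v1: (-4,0.5) → rotate → (-3.01207,2.67907) → ×s → (-2.80915,2.49859) → (-2.81,2.50)
v2: (1.5,-5) → rotate → (-1.59812,-4.96951) → ×s → (-1.49046,-4.63472) → (-1.49,-4.63)
v3: (3,-4) → rotate → (0.20446,-4.99582) → ×s → (0.19068,-4.65926) → (0.19,-4.66)
v4: (-1.5,2.5) → rotate → (0.18116,2.90984) → ×s → (0.16896,2.71381) → (0.17,2.71)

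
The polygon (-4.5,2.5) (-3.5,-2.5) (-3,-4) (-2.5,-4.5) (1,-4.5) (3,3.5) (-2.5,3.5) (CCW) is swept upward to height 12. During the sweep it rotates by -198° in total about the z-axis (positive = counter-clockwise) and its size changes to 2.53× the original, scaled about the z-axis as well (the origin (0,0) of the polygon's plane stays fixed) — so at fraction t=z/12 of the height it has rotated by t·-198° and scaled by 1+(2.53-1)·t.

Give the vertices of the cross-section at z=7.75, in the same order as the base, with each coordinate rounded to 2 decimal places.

Cross-section at z=7.75: (9.42,4.01) (0.35,8.54) (-2.62,9.59) (-4.01,9.42) (-8.28,3.92) (1.83,-8.98) (8.54,-0.35)

t = z/height = 7.75/12 = 0.645833
s = 1 + (scale-1)·z/height = 1 + (2.53-1)·7.75/12 = 1.988125
θ = twist·z/height = -198°·7.75/12 = -127.8750° = -2.231840 rad
cos θ = -0.613941, sin θ = -0.789352 (intermediates below are computed at full precision and shown rounded to 5 d.p.)
v1: (-4.5,2.5) → rotate → (4.73611,2.01723) → ×s → (9.41599,4.01051) → (9.42,4.01)
v2: (-3.5,-2.5) → rotate → (0.17541,4.29758) → ×s → (0.34874,8.54413) → (0.35,8.54)
v3: (-3,-4) → rotate → (-1.31559,4.82382) → ×s → (-2.61555,9.59036) → (-2.62,9.59)
v4: (-2.5,-4.5) → rotate → (-2.01723,4.73611) → ×s → (-4.01051,9.41599) → (-4.01,9.42)
v5: (1,-4.5) → rotate → (-4.16603,1.97338) → ×s → (-8.28258,3.92333) → (-8.28,3.92)
v6: (3,3.5) → rotate → (0.92091,-4.51685) → ×s → (1.83088,-8.98006) → (1.83,-8.98)
v7: (-2.5,3.5) → rotate → (4.29758,-0.17541) → ×s → (8.54413,-0.34874) → (8.54,-0.35)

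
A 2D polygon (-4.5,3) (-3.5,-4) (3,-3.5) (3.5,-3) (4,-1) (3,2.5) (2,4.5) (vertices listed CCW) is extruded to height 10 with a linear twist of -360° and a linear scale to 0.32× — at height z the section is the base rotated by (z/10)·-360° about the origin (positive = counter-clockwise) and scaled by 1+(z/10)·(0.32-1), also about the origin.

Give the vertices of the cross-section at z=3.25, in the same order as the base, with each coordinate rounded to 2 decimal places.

t = z/height = 3.25/10 = 0.325
s = 1 + (scale-1)·z/height = 1 + (0.32-1)·3.25/10 = 0.779000
θ = twist·z/height = -360°·3.25/10 = -117.0000° = -2.042035 rad
cos θ = -0.453990, sin θ = -0.891007 (intermediates below are computed at full precision and shown rounded to 5 d.p.)
v1: (-4.5,3) → rotate → (4.71598,2.64756) → ×s → (3.67375,2.06245) → (3.67,2.06)
v2: (-3.5,-4) → rotate → (-1.97506,4.93448) → ×s → (-1.53857,3.84396) → (-1.54,3.84)
v3: (3,-3.5) → rotate → (-4.48049,-1.08405) → ×s → (-3.49031,-0.84448) → (-3.49,-0.84)
v4: (3.5,-3) → rotate → (-4.26199,-1.75655) → ×s → (-3.32009,-1.36835) → (-3.32,-1.37)
v5: (4,-1) → rotate → (-2.70697,-3.11004) → ×s → (-2.10873,-2.42272) → (-2.11,-2.42)
v6: (3,2.5) → rotate → (0.86554,-3.80800) → ×s → (0.67426,-2.96643) → (0.67,-2.97)
v7: (2,4.5) → rotate → (3.10155,-3.82497) → ×s → (2.41611,-2.97965) → (2.42,-2.98)

Cross-section at z=3.25: (3.67,2.06) (-1.54,3.84) (-3.49,-0.84) (-3.32,-1.37) (-2.11,-2.42) (0.67,-2.97) (2.42,-2.98)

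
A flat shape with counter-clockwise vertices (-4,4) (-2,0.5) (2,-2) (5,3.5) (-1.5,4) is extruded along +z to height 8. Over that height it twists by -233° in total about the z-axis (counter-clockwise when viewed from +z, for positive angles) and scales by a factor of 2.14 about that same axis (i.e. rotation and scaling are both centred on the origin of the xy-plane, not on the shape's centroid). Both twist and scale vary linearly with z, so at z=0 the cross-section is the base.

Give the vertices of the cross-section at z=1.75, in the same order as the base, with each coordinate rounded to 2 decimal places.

t = z/height = 1.75/8 = 0.21875
s = 1 + (scale-1)·z/height = 1 + (2.14-1)·1.75/8 = 1.249375
θ = twist·z/height = -233°·1.75/8 = -50.9688° = -0.889573 rad
cos θ = 0.629744, sin θ = -0.776803 (intermediates below are computed at full precision and shown rounded to 5 d.p.)
v1: (-4,4) → rotate → (0.58823,5.62619) → ×s → (0.73492,7.02922) → (0.73,7.03)
v2: (-2,0.5) → rotate → (-0.87109,1.86848) → ×s → (-1.08831,2.33443) → (-1.09,2.33)
v3: (2,-2) → rotate → (-0.29412,-2.81309) → ×s → (-0.36746,-3.51461) → (-0.37,-3.51)
v4: (5,3.5) → rotate → (5.86753,-1.67991) → ×s → (7.33075,-2.09884) → (7.33,-2.10)
v5: (-1.5,4) → rotate → (2.16259,3.68418) → ×s → (2.70189,4.60292) → (2.70,4.60)

Cross-section at z=1.75: (0.73,7.03) (-1.09,2.33) (-0.37,-3.51) (7.33,-2.10) (2.70,4.60)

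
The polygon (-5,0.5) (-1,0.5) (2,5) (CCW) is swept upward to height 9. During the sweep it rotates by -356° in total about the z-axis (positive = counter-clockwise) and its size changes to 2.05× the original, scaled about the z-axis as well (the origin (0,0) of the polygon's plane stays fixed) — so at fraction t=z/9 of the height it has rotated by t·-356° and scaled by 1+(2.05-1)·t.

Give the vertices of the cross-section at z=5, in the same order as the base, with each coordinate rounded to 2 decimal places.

Cross-section at z=5: (7.30,-3.17) (1.27,-1.24) (-5.43,-6.57)

t = z/height = 5/9 = 0.555556
s = 1 + (scale-1)·z/height = 1 + (2.05-1)·5/9 = 1.583333
θ = twist·z/height = -356°·5/9 = -197.7778° = -3.451873 rad
cos θ = -0.952248, sin θ = 0.305326 (intermediates below are computed at full precision and shown rounded to 5 d.p.)
v1: (-5,0.5) → rotate → (4.60858,-2.00275) → ×s → (7.29691,-3.17103) → (7.30,-3.17)
v2: (-1,0.5) → rotate → (0.79958,-0.78145) → ×s → (1.26601,-1.23730) → (1.27,-1.24)
v3: (2,5) → rotate → (-3.43113,-4.15059) → ×s → (-5.43262,-6.57176) → (-5.43,-6.57)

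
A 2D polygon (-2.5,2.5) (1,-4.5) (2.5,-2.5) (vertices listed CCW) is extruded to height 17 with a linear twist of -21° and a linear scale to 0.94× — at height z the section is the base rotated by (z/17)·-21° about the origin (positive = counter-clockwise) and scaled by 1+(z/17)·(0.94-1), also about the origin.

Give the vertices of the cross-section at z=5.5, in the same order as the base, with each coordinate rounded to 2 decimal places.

Cross-section at z=5.5: (-2.14,2.72) (0.45,-4.50) (2.14,-2.72)

t = z/height = 5.5/17 = 0.323529
s = 1 + (scale-1)·z/height = 1 + (0.94-1)·5.5/17 = 0.980588
θ = twist·z/height = -21°·5.5/17 = -6.7941° = -0.118580 rad
cos θ = 0.992978, sin θ = -0.118302 (intermediates below are computed at full precision and shown rounded to 5 d.p.)
v1: (-2.5,2.5) → rotate → (-2.18669,2.77820) → ×s → (-2.14424,2.72427) → (-2.14,2.72)
v2: (1,-4.5) → rotate → (0.46062,-4.58670) → ×s → (0.45168,-4.49767) → (0.45,-4.50)
v3: (2.5,-2.5) → rotate → (2.18669,-2.77820) → ×s → (2.14424,-2.72427) → (2.14,-2.72)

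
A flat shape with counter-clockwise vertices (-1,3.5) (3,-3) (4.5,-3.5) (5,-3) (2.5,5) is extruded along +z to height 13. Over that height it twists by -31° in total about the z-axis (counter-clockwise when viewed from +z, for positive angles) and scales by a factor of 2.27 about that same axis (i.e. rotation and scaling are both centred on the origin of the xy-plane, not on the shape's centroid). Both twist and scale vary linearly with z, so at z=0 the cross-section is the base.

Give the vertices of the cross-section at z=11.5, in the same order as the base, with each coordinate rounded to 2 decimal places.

Cross-section at z=11.5: (1.54,7.57) (2.72,-8.59) (5.06,-11.00) (6.49,-10.54) (9.60,6.98)

t = z/height = 11.5/13 = 0.884615
s = 1 + (scale-1)·z/height = 1 + (2.27-1)·11.5/13 = 2.123462
θ = twist·z/height = -31°·11.5/13 = -27.4231° = -0.478623 rad
cos θ = 0.887630, sin θ = -0.460557 (intermediates below are computed at full precision and shown rounded to 5 d.p.)
v1: (-1,3.5) → rotate → (0.72432,3.56726) → ×s → (1.53807,7.57494) → (1.54,7.57)
v2: (3,-3) → rotate → (1.28122,-4.04456) → ×s → (2.72062,-8.58847) → (2.72,-8.59)
v3: (4.5,-3.5) → rotate → (2.38238,-5.17921) → ×s → (5.05890,-10.99786) → (5.06,-11.00)
v4: (5,-3) → rotate → (3.05648,-4.96568) → ×s → (6.49031,-10.54442) → (6.49,-10.54)
v5: (2.5,5) → rotate → (4.52186,3.28676) → ×s → (9.60200,6.97930) → (9.60,6.98)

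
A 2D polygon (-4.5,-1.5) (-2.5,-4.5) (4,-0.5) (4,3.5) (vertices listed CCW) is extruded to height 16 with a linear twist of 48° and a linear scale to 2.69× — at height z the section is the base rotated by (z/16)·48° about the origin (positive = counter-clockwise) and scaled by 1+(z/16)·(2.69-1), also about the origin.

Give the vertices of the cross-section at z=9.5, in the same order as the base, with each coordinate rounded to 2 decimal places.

t = z/height = 9.5/16 = 0.59375
s = 1 + (scale-1)·z/height = 1 + (2.69-1)·9.5/16 = 2.003438
θ = twist·z/height = 48°·9.5/16 = 28.5000° = 0.497419 rad
cos θ = 0.878817, sin θ = 0.477159 (intermediates below are computed at full precision and shown rounded to 5 d.p.)
v1: (-4.5,-1.5) → rotate → (-3.23894,-3.46544) → ×s → (-6.48901,-6.94279) → (-6.49,-6.94)
v2: (-2.5,-4.5) → rotate → (-0.04983,-5.14757) → ×s → (-0.09983,-10.31284) → (-0.10,-10.31)
v3: (4,-0.5) → rotate → (3.75385,1.46923) → ×s → (7.52060,2.94350) → (7.52,2.94)
v4: (4,3.5) → rotate → (1.84521,4.98449) → ×s → (3.69677,9.98612) → (3.70,9.99)

Cross-section at z=9.5: (-6.49,-6.94) (-0.10,-10.31) (7.52,2.94) (3.70,9.99)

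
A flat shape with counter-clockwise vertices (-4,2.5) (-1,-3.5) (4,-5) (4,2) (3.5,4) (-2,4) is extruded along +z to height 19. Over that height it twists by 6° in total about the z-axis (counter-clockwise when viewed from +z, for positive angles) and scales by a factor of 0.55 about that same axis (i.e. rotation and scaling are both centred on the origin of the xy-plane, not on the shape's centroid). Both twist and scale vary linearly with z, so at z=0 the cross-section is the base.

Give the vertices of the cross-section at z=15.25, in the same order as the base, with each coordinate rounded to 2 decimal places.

Cross-section at z=15.25: (-2.68,1.38) (-0.45,-2.28) (2.81,-2.97) (2.44,1.49) (2.01,2.73) (-1.49,2.44)

t = z/height = 15.25/19 = 0.802632
s = 1 + (scale-1)·z/height = 1 + (0.55-1)·15.25/19 = 0.638816
θ = twist·z/height = 6°·15.25/19 = 4.8158° = 0.084051 rad
cos θ = 0.996470, sin θ = 0.083952 (intermediates below are computed at full precision and shown rounded to 5 d.p.)
v1: (-4,2.5) → rotate → (-4.19576,2.15536) → ×s → (-2.68032,1.37688) → (-2.68,1.38)
v2: (-1,-3.5) → rotate → (-0.70264,-3.57160) → ×s → (-0.44886,-2.28159) → (-0.45,-2.28)
v3: (4,-5) → rotate → (4.40564,-4.64654) → ×s → (2.81439,-2.96828) → (2.81,-2.97)
v4: (4,2) → rotate → (3.81797,2.32875) → ×s → (2.43898,1.48764) → (2.44,1.49)
v5: (3.5,4) → rotate → (3.15183,4.27971) → ×s → (2.01344,2.73395) → (2.01,2.73)
v6: (-2,4) → rotate → (-2.32875,3.81797) → ×s → (-1.48764,2.43898) → (-1.49,2.44)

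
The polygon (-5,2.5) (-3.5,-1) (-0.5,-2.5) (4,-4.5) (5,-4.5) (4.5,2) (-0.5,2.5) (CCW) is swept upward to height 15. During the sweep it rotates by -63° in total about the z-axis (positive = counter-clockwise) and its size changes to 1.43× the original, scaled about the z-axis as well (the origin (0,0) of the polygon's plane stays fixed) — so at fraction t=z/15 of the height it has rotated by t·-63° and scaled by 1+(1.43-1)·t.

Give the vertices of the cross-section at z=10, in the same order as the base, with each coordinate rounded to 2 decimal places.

Cross-section at z=10: (-2.63,6.70) (-4.21,2.06) (-2.63,-1.96) (-0.05,-7.75) (0.91,-8.61) (6.02,-1.96) (1.67,2.82)

t = z/height = 10/15 = 0.666667
s = 1 + (scale-1)·z/height = 1 + (1.43-1)·10/15 = 1.286667
θ = twist·z/height = -63°·10/15 = -42.0000° = -0.733038 rad
cos θ = 0.743145, sin θ = -0.669131 (intermediates below are computed at full precision and shown rounded to 5 d.p.)
v1: (-5,2.5) → rotate → (-2.04290,5.20352) → ×s → (-2.62853,6.69519) → (-2.63,6.70)
v2: (-3.5,-1) → rotate → (-3.27014,1.59881) → ×s → (-4.20758,2.05714) → (-4.21,2.06)
v3: (-0.5,-2.5) → rotate → (-2.04440,-1.52330) → ×s → (-2.63046,-1.95998) → (-2.63,-1.96)
v4: (4,-4.5) → rotate → (-0.03851,-6.02067) → ×s → (-0.04955,-7.74660) → (-0.05,-7.75)
v5: (5,-4.5) → rotate → (0.70464,-6.68980) → ×s → (0.90663,-8.60755) → (0.91,-8.61)
v6: (4.5,2) → rotate → (4.68241,-1.52480) → ×s → (6.02470,-1.96191) → (6.02,-1.96)
v7: (-0.5,2.5) → rotate → (1.30125,2.19243) → ×s → (1.67428,2.82092) → (1.67,2.82)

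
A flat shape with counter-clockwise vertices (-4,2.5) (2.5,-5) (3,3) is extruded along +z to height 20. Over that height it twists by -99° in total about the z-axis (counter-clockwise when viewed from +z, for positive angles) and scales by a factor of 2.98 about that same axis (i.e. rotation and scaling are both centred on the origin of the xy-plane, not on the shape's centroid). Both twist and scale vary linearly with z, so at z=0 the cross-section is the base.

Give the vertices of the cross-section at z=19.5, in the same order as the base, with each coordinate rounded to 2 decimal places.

t = z/height = 19.5/20 = 0.975
s = 1 + (scale-1)·z/height = 1 + (2.98-1)·19.5/20 = 2.930500
θ = twist·z/height = -99°·19.5/20 = -96.5250° = -1.684679 rad
cos θ = -0.113637, sin θ = -0.993522 (intermediates below are computed at full precision and shown rounded to 5 d.p.)
v1: (-4,2.5) → rotate → (2.93835,3.69000) → ×s → (8.61084,10.81354) → (8.61,10.81)
v2: (2.5,-5) → rotate → (-5.25170,-1.91562) → ×s → (-15.39012,-5.61373) → (-15.39,-5.61)
v3: (3,3) → rotate → (2.63966,-3.32148) → ×s → (7.73551,-9.73359) → (7.74,-9.73)

Cross-section at z=19.5: (8.61,10.81) (-15.39,-5.61) (7.74,-9.73)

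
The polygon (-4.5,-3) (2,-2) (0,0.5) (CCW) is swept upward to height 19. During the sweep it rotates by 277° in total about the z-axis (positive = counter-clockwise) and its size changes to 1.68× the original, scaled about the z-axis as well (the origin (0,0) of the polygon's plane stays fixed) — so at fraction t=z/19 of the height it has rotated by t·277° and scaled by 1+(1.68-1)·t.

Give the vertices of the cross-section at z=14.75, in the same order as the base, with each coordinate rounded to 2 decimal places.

Cross-section at z=14.75: (3.00,7.70) (-4.26,0.75) (0.44,-0.63)

t = z/height = 14.75/19 = 0.776316
s = 1 + (scale-1)·z/height = 1 + (1.68-1)·14.75/19 = 1.527895
θ = twist·z/height = 277°·14.75/19 = 215.0395° = 3.753147 rad
cos θ = -0.818757, sin θ = -0.574141 (intermediates below are computed at full precision and shown rounded to 5 d.p.)
v1: (-4.5,-3) → rotate → (1.96198,5.03990) → ×s → (2.99770,7.70044) → (3.00,7.70)
v2: (2,-2) → rotate → (-2.78579,0.48923) → ×s → (-4.25640,0.74750) → (-4.26,0.75)
v3: (0,0.5) → rotate → (0.28707,-0.40938) → ×s → (0.43861,-0.62549) → (0.44,-0.63)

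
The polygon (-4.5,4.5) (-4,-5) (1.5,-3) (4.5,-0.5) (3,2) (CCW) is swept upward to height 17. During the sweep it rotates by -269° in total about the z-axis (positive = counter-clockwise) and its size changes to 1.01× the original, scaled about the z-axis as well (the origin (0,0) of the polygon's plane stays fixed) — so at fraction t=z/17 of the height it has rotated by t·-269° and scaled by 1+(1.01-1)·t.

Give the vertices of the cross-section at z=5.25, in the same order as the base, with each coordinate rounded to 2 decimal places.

t = z/height = 5.25/17 = 0.308824
s = 1 + (scale-1)·z/height = 1 + (1.01-1)·5.25/17 = 1.003088
θ = twist·z/height = -269°·5.25/17 = -83.0735° = -1.449907 rad
cos θ = 0.120595, sin θ = -0.992702 (intermediates below are computed at full precision and shown rounded to 5 d.p.)
v1: (-4.5,4.5) → rotate → (3.92448,5.00984) → ×s → (3.93660,5.02531) → (3.94,5.03)
v2: (-4,-5) → rotate → (-5.44589,3.36783) → ×s → (-5.46271,3.37823) → (-5.46,3.38)
v3: (1.5,-3) → rotate → (-2.79721,-1.85084) → ×s → (-2.80585,-1.85655) → (-2.81,-1.86)
v4: (4.5,-0.5) → rotate → (0.04633,-4.52746) → ×s → (0.04647,-4.54144) → (0.05,-4.54)
v5: (3,2) → rotate → (2.34719,-2.73691) → ×s → (2.35444,-2.74537) → (2.35,-2.75)

Cross-section at z=5.25: (3.94,5.03) (-5.46,3.38) (-2.81,-1.86) (0.05,-4.54) (2.35,-2.75)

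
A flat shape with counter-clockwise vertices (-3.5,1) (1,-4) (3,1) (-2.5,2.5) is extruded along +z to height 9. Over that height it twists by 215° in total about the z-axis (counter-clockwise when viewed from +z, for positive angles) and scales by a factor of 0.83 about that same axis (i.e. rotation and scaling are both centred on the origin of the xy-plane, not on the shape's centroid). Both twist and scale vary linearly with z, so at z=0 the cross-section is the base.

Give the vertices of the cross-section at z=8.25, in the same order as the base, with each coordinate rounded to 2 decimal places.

Cross-section at z=8.25: (3.07,0.06) (-1.80,2.98) (-2.17,-1.55) (2.64,-1.40)

t = z/height = 8.25/9 = 0.916667
s = 1 + (scale-1)·z/height = 1 + (0.83-1)·8.25/9 = 0.844167
θ = twist·z/height = 215°·8.25/9 = 197.0833° = 3.439753 rad
cos θ = -0.955879, sin θ = -0.293762 (intermediates below are computed at full precision and shown rounded to 5 d.p.)
v1: (-3.5,1) → rotate → (3.63934,0.07229) → ×s → (3.07221,0.06102) → (3.07,0.06)
v2: (1,-4) → rotate → (-2.13093,3.52975) → ×s → (-1.79886,2.97970) → (-1.80,2.98)
v3: (3,1) → rotate → (-2.57387,-1.83717) → ×s → (-2.17278,-1.55087) → (-2.17,-1.55)
v4: (-2.5,2.5) → rotate → (3.12410,-1.65529) → ×s → (2.63726,-1.39734) → (2.64,-1.40)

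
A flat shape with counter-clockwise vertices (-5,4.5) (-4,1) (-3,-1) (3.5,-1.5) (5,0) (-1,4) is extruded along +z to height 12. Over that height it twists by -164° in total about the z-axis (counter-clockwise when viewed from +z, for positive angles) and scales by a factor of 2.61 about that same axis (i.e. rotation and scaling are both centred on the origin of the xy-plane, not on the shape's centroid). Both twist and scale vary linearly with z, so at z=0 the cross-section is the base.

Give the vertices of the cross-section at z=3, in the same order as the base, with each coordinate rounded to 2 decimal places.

t = z/height = 3/12 = 0.25
s = 1 + (scale-1)·z/height = 1 + (2.61-1)·3/12 = 1.402500
θ = twist·z/height = -164°·3/12 = -41.0000° = -0.715585 rad
cos θ = 0.754710, sin θ = -0.656059 (intermediates below are computed at full precision and shown rounded to 5 d.p.)
v1: (-5,4.5) → rotate → (-0.82128,6.67649) → ×s → (-1.15185,9.36377) → (-1.15,9.36)
v2: (-4,1) → rotate → (-2.36278,3.37895) → ×s → (-3.31380,4.73897) → (-3.31,4.74)
v3: (-3,-1) → rotate → (-2.92019,1.21347) → ×s → (-4.09556,1.70189) → (-4.10,1.70)
v4: (3.5,-1.5) → rotate → (1.65739,-3.42827) → ×s → (2.32450,-4.80815) → (2.32,-4.81)
v5: (5,0) → rotate → (3.77355,-3.28030) → ×s → (5.29240,-4.60061) → (5.29,-4.60)
v6: (-1,4) → rotate → (1.86953,3.67490) → ×s → (2.62201,5.15404) → (2.62,5.15)

Cross-section at z=3: (-1.15,9.36) (-3.31,4.74) (-4.10,1.70) (2.32,-4.81) (5.29,-4.60) (2.62,5.15)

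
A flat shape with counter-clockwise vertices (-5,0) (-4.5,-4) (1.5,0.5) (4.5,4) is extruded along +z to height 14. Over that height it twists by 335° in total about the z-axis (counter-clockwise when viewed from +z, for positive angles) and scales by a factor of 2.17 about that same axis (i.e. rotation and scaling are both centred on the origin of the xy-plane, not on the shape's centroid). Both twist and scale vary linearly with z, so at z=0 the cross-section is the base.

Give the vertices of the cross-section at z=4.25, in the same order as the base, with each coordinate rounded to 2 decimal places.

t = z/height = 4.25/14 = 0.303571
s = 1 + (scale-1)·z/height = 1 + (2.17-1)·4.25/14 = 1.355179
θ = twist·z/height = 335°·4.25/14 = 101.6964° = 1.774938 rad
cos θ = -0.202726, sin θ = 0.979235 (intermediates below are computed at full precision and shown rounded to 5 d.p.)
v1: (-5,0) → rotate → (1.01363,-4.89618) → ×s → (1.37365,-6.63519) → (1.37,-6.64)
v2: (-4.5,-4) → rotate → (4.82921,-3.59565) → ×s → (6.54444,-4.87275) → (6.54,-4.87)
v3: (1.5,0.5) → rotate → (-0.79371,1.36749) → ×s → (-1.07561,1.85319) → (-1.08,1.85)
v4: (4.5,4) → rotate → (-4.82921,3.59565) → ×s → (-6.54444,4.87275) → (-6.54,4.87)

Cross-section at z=4.25: (1.37,-6.64) (6.54,-4.87) (-1.08,1.85) (-6.54,4.87)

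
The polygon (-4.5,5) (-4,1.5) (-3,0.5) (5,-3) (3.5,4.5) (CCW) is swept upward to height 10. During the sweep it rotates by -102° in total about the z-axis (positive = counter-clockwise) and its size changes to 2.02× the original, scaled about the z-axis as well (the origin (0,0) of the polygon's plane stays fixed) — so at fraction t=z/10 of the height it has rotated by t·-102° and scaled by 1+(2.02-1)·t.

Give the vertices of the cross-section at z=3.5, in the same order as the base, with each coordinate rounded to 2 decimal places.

Cross-section at z=3.5: (-1.00,9.07) (-3.22,4.82) (-2.91,2.93) (3.13,-7.27) (7.42,2.19)

t = z/height = 3.5/10 = 0.35
s = 1 + (scale-1)·z/height = 1 + (2.02-1)·3.5/10 = 1.357000
θ = twist·z/height = -102°·3.5/10 = -35.7000° = -0.623083 rad
cos θ = 0.812084, sin θ = -0.583541 (intermediates below are computed at full precision and shown rounded to 5 d.p.)
v1: (-4.5,5) → rotate → (-0.73667,6.68635) → ×s → (-0.99966,9.07338) → (-1.00,9.07)
v2: (-4,1.5) → rotate → (-2.37302,3.55229) → ×s → (-3.22019,4.82046) → (-3.22,4.82)
v3: (-3,0.5) → rotate → (-2.14448,2.15667) → ×s → (-2.91006,2.92659) → (-2.91,2.93)
v4: (5,-3) → rotate → (2.30979,-5.35396) → ×s → (3.13439,-7.26532) → (3.13,-7.27)
v5: (3.5,4.5) → rotate → (5.46823,1.61198) → ×s → (7.42039,2.18746) → (7.42,2.19)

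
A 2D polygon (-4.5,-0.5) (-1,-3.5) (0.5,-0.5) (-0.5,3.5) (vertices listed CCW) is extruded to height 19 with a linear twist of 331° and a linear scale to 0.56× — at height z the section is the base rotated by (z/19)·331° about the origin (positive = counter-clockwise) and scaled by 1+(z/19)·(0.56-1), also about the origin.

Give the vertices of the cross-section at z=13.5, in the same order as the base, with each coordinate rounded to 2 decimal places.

t = z/height = 13.5/19 = 0.710526
s = 1 + (scale-1)·z/height = 1 + (0.56-1)·13.5/19 = 0.687368
θ = twist·z/height = 331°·13.5/19 = 235.1842° = 4.104739 rad
cos θ = -0.570940, sin θ = -0.820992 (intermediates below are computed at full precision and shown rounded to 5 d.p.)
v1: (-4.5,-0.5) → rotate → (2.15873,3.97993) → ×s → (1.48385,2.73568) → (1.48,2.74)
v2: (-1,-3.5) → rotate → (-2.30253,2.81928) → ×s → (-1.58269,1.93788) → (-1.58,1.94)
v3: (0.5,-0.5) → rotate → (-0.69597,-0.12503) → ×s → (-0.47838,-0.08594) → (-0.48,-0.09)
v4: (-0.5,3.5) → rotate → (3.15894,-1.58779) → ×s → (2.17136,-1.09140) → (2.17,-1.09)

Cross-section at z=13.5: (1.48,2.74) (-1.58,1.94) (-0.48,-0.09) (2.17,-1.09)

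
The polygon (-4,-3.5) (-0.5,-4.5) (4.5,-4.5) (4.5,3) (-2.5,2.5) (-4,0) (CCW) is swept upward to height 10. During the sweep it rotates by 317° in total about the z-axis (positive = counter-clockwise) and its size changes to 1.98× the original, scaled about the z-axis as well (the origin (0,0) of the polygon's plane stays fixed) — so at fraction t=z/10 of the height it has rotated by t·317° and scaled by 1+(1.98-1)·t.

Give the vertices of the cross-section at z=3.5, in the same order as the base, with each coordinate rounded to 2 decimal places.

Cross-section at z=3.5: (6.31,-3.34) (5.88,1.53) (3.48,7.80) (-5.92,4.20) (-1.94,-4.34) (1.92,-5.02)

t = z/height = 3.5/10 = 0.35
s = 1 + (scale-1)·z/height = 1 + (1.98-1)·3.5/10 = 1.343000
θ = twist·z/height = 317°·3.5/10 = 110.9500° = 1.936443 rad
cos θ = -0.357553, sin θ = 0.933893 (intermediates below are computed at full precision and shown rounded to 5 d.p.)
v1: (-4,-3.5) → rotate → (4.69884,-2.48414) → ×s → (6.31054,-3.33619) → (6.31,-3.34)
v2: (-0.5,-4.5) → rotate → (4.38129,1.14204) → ×s → (5.88408,1.53376) → (5.88,1.53)
v3: (4.5,-4.5) → rotate → (2.59353,5.81151) → ×s → (3.48311,7.80485) → (3.48,7.80)
v4: (4.5,3) → rotate → (-4.41067,3.12986) → ×s → (-5.92353,4.20340) → (-5.92,4.20)
v5: (-2.5,2.5) → rotate → (-1.44085,-3.22861) → ×s → (-1.93506,-4.33603) → (-1.94,-4.34)
v6: (-4,0) → rotate → (1.43021,-3.73557) → ×s → (1.92078,-5.01687) → (1.92,-5.02)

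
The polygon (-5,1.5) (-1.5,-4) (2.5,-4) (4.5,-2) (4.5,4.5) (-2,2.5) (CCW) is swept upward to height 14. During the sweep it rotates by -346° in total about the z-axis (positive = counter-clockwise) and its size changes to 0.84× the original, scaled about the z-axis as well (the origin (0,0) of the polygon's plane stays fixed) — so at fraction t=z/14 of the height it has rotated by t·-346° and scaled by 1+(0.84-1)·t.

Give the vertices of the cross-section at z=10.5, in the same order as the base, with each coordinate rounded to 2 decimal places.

t = z/height = 10.5/14 = 0.75
s = 1 + (scale-1)·z/height = 1 + (0.84-1)·10.5/14 = 0.880000
θ = twist·z/height = -346°·10.5/14 = -259.5000° = -4.529129 rad
cos θ = -0.182236, sin θ = 0.983255 (intermediates below are computed at full precision and shown rounded to 5 d.p.)
v1: (-5,1.5) → rotate → (-0.56370,-5.18963) → ×s → (-0.49606,-4.56687) → (-0.50,-4.57)
v2: (-1.5,-4) → rotate → (4.20637,-0.74594) → ×s → (3.70161,-0.65643) → (3.70,-0.66)
v3: (2.5,-4) → rotate → (3.47743,3.18708) → ×s → (3.06014,2.80463) → (3.06,2.80)
v4: (4.5,-2) → rotate → (1.14645,4.78912) → ×s → (1.00888,4.21442) → (1.01,4.21)
v5: (4.5,4.5) → rotate → (-5.24471,3.60459) → ×s → (-4.61534,3.17204) → (-4.62,3.17)
v6: (-2,2.5) → rotate → (-2.09367,-2.42210) → ×s → (-1.84243,-2.13145) → (-1.84,-2.13)

Cross-section at z=10.5: (-0.50,-4.57) (3.70,-0.66) (3.06,2.80) (1.01,4.21) (-4.62,3.17) (-1.84,-2.13)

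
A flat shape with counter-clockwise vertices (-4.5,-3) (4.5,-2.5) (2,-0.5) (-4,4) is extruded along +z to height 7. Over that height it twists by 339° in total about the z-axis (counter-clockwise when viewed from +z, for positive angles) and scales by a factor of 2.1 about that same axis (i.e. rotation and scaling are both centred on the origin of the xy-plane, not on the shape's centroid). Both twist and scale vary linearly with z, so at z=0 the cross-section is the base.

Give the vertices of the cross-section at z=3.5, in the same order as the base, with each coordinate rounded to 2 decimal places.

t = z/height = 3.5/7 = 0.5
s = 1 + (scale-1)·z/height = 1 + (2.1-1)·3.5/7 = 1.550000
θ = twist·z/height = 339°·3.5/7 = 169.5000° = 2.958333 rad
cos θ = -0.983255, sin θ = 0.182236 (intermediates below are computed at full precision and shown rounded to 5 d.p.)
v1: (-4.5,-3) → rotate → (4.97135,2.12970) → ×s → (7.70560,3.30104) → (7.71,3.30)
v2: (4.5,-2.5) → rotate → (-3.96906,3.27820) → ×s → (-6.15204,5.08121) → (-6.15,5.08)
v3: (2,-0.5) → rotate → (-1.87539,0.85610) → ×s → (-2.90686,1.32695) → (-2.91,1.33)
v4: (-4,4) → rotate → (3.20408,-4.66196) → ×s → (4.96632,-7.22604) → (4.97,-7.23)

Cross-section at z=3.5: (7.71,3.30) (-6.15,5.08) (-2.91,1.33) (4.97,-7.23)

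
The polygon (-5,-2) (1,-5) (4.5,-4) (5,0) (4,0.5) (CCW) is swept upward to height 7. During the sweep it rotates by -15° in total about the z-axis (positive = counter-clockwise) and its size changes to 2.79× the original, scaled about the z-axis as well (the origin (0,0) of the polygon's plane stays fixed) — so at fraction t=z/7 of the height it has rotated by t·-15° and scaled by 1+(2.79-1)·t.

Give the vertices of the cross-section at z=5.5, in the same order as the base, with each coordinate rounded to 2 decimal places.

t = z/height = 5.5/7 = 0.785714
s = 1 + (scale-1)·z/height = 1 + (2.79-1)·5.5/7 = 2.406429
θ = twist·z/height = -15°·5.5/7 = -11.7857° = -0.205700 rad
cos θ = 0.978918, sin θ = -0.204252 (intermediates below are computed at full precision and shown rounded to 5 d.p.)
v1: (-5,-2) → rotate → (-5.30310,-0.93658) → ×s → (-12.76152,-2.25381) → (-12.76,-2.25)
v2: (1,-5) → rotate → (-0.04234,-5.09884) → ×s → (-0.10189,-12.27000) → (-0.10,-12.27)
v3: (4.5,-4) → rotate → (3.58812,-4.83481) → ×s → (8.63457,-11.63462) → (8.63,-11.63)
v4: (5,0) → rotate → (4.89459,-1.02126) → ×s → (11.77849,-2.45759) → (11.78,-2.46)
v5: (4,0.5) → rotate → (4.01780,-0.32755) → ×s → (9.66855,-0.78822) → (9.67,-0.79)

Cross-section at z=5.5: (-12.76,-2.25) (-0.10,-12.27) (8.63,-11.63) (11.78,-2.46) (9.67,-0.79)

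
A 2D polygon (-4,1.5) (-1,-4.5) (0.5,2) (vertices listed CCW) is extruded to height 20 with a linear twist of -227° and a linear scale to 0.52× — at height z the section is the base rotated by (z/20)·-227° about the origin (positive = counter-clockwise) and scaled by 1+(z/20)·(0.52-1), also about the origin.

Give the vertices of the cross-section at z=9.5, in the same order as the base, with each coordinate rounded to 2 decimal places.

Cross-section at z=9.5: (2.05,2.59) (-3.07,1.80) (1.35,-0.84)

t = z/height = 9.5/20 = 0.475
s = 1 + (scale-1)·z/height = 1 + (0.52-1)·9.5/20 = 0.772000
θ = twist·z/height = -227°·9.5/20 = -107.8250° = -1.881901 rad
cos θ = -0.306111, sin θ = -0.951996 (intermediates below are computed at full precision and shown rounded to 5 d.p.)
v1: (-4,1.5) → rotate → (2.65244,3.34882) → ×s → (2.04768,2.58529) → (2.05,2.59)
v2: (-1,-4.5) → rotate → (-3.97787,2.32949) → ×s → (-3.07092,1.79837) → (-3.07,1.80)
v3: (0.5,2) → rotate → (1.75094,-1.08822) → ×s → (1.35172,-0.84011) → (1.35,-0.84)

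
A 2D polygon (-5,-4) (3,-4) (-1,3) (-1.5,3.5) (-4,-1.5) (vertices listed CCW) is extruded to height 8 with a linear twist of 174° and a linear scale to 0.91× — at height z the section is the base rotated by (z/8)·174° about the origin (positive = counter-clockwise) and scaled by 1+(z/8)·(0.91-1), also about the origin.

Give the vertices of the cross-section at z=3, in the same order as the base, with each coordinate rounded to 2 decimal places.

t = z/height = 3/8 = 0.375
s = 1 + (scale-1)·z/height = 1 + (0.91-1)·3/8 = 0.966250
θ = twist·z/height = 174°·3/8 = 65.2500° = 1.138827 rad
cos θ = 0.418660, sin θ = 0.908143 (intermediates below are computed at full precision and shown rounded to 5 d.p.)
v1: (-5,-4) → rotate → (1.53927,-6.21535) → ×s → (1.48732,-6.00559) → (1.49,-6.01)
v2: (3,-4) → rotate → (4.88855,1.04979) → ×s → (4.72356,1.01436) → (4.72,1.01)
v3: (-1,3) → rotate → (-3.14309,0.34784) → ×s → (-3.03701,0.33610) → (-3.04,0.34)
v4: (-1.5,3.5) → rotate → (-3.80649,0.10309) → ×s → (-3.67802,0.09961) → (-3.68,0.10)
v5: (-4,-1.5) → rotate → (-0.31242,-4.26056) → ×s → (-0.30188,-4.11677) → (-0.30,-4.12)

Cross-section at z=3: (1.49,-6.01) (4.72,1.01) (-3.04,0.34) (-3.68,0.10) (-0.30,-4.12)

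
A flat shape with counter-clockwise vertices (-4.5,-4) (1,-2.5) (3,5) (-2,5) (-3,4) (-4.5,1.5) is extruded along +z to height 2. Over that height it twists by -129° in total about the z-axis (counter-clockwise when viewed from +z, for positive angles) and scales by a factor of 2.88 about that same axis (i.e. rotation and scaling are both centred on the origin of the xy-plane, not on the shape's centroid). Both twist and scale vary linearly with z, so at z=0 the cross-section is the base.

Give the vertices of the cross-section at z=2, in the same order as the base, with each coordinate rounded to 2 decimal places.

Cross-section at z=2: (-0.80,17.32) (-7.41,2.29) (5.75,-15.78) (14.82,-4.59) (14.39,-0.54) (11.51,7.35)

t = z/height = 2/2 = 1
s = 1 + (scale-1)·z/height = 1 + (2.88-1)·2/2 = 2.880000
θ = twist·z/height = -129°·2/2 = -129.0000° = -2.251475 rad
cos θ = -0.629320, sin θ = -0.777146 (intermediates below are computed at full precision and shown rounded to 5 d.p.)
v1: (-4.5,-4) → rotate → (-0.27664,6.01444) → ×s → (-0.79673,17.32158) → (-0.80,17.32)
v2: (1,-2.5) → rotate → (-2.57219,0.79616) → ×s → (-7.40789,2.29293) → (-7.41,2.29)
v3: (3,5) → rotate → (1.99777,-5.47804) → ×s → (5.75357,-15.77675) → (5.75,-15.78)
v4: (-2,5) → rotate → (5.14437,-1.59231) → ×s → (14.81579,-4.58585) → (14.82,-4.59)
v5: (-3,4) → rotate → (4.99655,-0.18584) → ×s → (14.39005,-0.53523) → (14.39,-0.54)
v6: (-4.5,1.5) → rotate → (3.99766,2.55318) → ×s → (11.51326,7.35315) → (11.51,7.35)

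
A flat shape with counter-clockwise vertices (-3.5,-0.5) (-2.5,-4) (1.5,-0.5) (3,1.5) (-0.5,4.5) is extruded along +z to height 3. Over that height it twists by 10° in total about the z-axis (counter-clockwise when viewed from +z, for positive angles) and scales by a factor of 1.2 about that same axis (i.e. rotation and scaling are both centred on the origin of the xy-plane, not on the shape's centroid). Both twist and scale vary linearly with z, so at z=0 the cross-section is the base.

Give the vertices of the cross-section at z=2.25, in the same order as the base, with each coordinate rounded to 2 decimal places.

Cross-section at z=2.25: (-3.92,-1.10) (-2.25,-4.94) (1.79,-0.34) (3.20,2.16) (-1.25,5.06)

t = z/height = 2.25/3 = 0.75
s = 1 + (scale-1)·z/height = 1 + (1.2-1)·2.25/3 = 1.150000
θ = twist·z/height = 10°·2.25/3 = 7.5000° = 0.130900 rad
cos θ = 0.991445, sin θ = 0.130526 (intermediates below are computed at full precision and shown rounded to 5 d.p.)
v1: (-3.5,-0.5) → rotate → (-3.40479,-0.95256) → ×s → (-3.91551,-1.09545) → (-3.92,-1.10)
v2: (-2.5,-4) → rotate → (-1.95651,-4.29209) → ×s → (-2.24998,-4.93591) → (-2.25,-4.94)
v3: (1.5,-0.5) → rotate → (1.55243,-0.29993) → ×s → (1.78529,-0.34492) → (1.79,-0.34)
v4: (3,1.5) → rotate → (2.77855,1.87875) → ×s → (3.19533,2.16056) → (3.20,2.16)
v5: (-0.5,4.5) → rotate → (-1.08309,4.39624) → ×s → (-1.24555,5.05567) → (-1.25,5.06)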